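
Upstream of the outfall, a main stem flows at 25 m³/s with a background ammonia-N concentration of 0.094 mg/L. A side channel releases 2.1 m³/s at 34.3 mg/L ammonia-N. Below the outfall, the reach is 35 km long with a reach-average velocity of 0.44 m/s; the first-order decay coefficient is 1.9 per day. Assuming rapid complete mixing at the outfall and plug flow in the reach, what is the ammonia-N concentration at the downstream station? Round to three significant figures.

0.477 mg/L

Mass balance: C = (25.00·0.09400 + 2.100·34.30) / 27.10 = 74.38/27.10 = 2.745 mg/L.
Travel time t = 35·1000 / 0.44 = 79550 s = 22.10 h.
Applying C = C₀e^(−kt): 2.745 × 0.1739 = 0.4773 mg/L.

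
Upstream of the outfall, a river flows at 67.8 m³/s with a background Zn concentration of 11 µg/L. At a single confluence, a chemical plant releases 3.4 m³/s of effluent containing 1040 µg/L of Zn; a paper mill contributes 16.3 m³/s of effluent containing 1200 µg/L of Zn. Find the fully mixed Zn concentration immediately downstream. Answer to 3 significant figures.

Flow-weighted average: C = (67.80·11.00 + 3.400·1040 + 16.30·1200) / 87.50 = 23840/87.50 = 272.5 µg/L.

272 µg/L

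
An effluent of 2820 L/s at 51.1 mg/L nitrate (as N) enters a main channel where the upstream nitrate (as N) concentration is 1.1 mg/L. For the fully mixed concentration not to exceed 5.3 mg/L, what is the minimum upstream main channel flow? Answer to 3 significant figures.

Set C_mix = 5.3: (Q·1.100 + 2820·51.10) / (Q + 2820) = 5.3
→ Q = 2820·(51.10 − 5.3)/(5.3 − 1.100) = 30750 L/s.

30800 L/s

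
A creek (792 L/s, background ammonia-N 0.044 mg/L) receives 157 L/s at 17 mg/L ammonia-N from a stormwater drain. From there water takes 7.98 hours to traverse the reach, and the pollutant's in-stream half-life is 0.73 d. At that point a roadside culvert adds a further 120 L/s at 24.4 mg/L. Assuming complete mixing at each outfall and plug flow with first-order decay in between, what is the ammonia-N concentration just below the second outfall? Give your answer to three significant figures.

4.58 mg/L

Mixed concentration C = ΣQC/ΣQ = (792.0·0.04400 + 157.0·17.00) / 949.0 = 2704/949.0 = 2.849 mg/L; combined flow 949.0 L/s.
Half-life 0.73 d → k = ln 2 / 0.73 = 0.9495 d⁻¹.
After decay, C = 2.849 × e^(−kt) = 2.849 × 0.7293 = 2.078 mg/L.
At the second outfall, C = (949.0·2.078 + 120.0·24.40) / (949.0 + 120.0) = 4.584 mg/L.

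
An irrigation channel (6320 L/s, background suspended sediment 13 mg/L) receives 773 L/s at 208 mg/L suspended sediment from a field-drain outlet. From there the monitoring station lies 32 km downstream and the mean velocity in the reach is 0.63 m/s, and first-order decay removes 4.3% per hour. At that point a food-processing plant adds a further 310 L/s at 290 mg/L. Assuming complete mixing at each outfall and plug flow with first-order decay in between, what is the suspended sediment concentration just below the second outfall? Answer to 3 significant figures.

29.8 mg/L

Conservation of mass: C = (6320·13.00 + 773.0·208.0) / 7093 = 242900/7093 = 34.25 mg/L; combined flow 7093 L/s.
Travel time t = 32·1000 / 0.63 = 50790 s = 14.11 h.
4.3%/h lost → k = −ln(1 − 0.043) = 0.04395 h⁻¹.
Decay over the reach: 34.25·exp(−kt) = 34.25·0.5379 = 18.42 mg/L.
Second outfall: C = (7093·18.42 + 310.0·290.0)/7403 = 29.80 mg/L.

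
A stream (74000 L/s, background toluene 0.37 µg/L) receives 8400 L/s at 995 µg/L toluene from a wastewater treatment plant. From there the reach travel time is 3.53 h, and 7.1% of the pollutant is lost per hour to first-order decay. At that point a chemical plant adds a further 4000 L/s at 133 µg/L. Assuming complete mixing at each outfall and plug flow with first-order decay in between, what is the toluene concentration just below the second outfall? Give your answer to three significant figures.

81.0 µg/L

After mixing, C = (74000·0.3700 + 8400·995.0) / 82400 = 8385000/82400 = 101.8 µg/L; combined flow 82400 L/s.
7.1%/h lost → k = −ln(1 − 0.071) = 0.07365 h⁻¹.
Decay over the reach: 101.8·exp(−kt) = 101.8·0.7711 = 78.47 µg/L.
Second outfall: C = (82400·78.47 + 4000·133.0)/86400 = 80.99 µg/L.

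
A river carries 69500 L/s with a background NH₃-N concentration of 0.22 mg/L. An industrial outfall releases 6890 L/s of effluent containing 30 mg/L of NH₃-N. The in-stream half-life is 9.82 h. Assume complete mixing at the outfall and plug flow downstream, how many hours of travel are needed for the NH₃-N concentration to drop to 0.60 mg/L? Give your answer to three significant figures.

Conservation of mass: C = (69500·0.2200 + 6890·30.00) / 76390 = 222000/76390 = 2.906 mg/L.
Half-life 9.82 h → k = ln 2 / 9.82 = 0.07059 h⁻¹ = 1.694 d⁻¹.
2.906·exp(−k·t) = 0.60 → t = ln(2.906/0.60)/k = 80460 s = 22.35 h.

22.4 h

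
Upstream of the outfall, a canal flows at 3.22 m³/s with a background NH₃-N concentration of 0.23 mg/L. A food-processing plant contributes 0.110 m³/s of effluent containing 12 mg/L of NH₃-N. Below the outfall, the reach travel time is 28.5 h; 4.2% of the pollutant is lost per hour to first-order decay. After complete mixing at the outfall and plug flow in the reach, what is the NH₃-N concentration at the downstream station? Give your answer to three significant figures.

Flow-weighted average: C = (3.220·0.2300 + 0.1100·12.00) / 3.330 = 2.061/3.330 = 0.6188 mg/L.
4.2%/h lost → k = −ln(1 − 0.042) = 0.04291 h⁻¹.
First-order decay: C = 0.6188·exp(−k·t) = 0.6188·0.2944 = 0.1822 mg/L.

0.182 mg/L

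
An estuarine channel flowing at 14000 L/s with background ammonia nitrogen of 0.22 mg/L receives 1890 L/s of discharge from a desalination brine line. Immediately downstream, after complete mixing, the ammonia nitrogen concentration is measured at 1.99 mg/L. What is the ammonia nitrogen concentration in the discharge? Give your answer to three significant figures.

Mass balance: 14000·0.2200 + 1890·Cₑ = 15890·1.990
→ Cₑ = (15890·1.990 − 14000·0.2200) / 1890 = 15.10 mg/L.

15.1 mg/L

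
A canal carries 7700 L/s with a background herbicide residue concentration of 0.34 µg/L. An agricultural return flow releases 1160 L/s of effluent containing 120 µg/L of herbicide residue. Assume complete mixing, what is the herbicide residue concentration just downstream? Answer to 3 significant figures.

16.0 µg/L

After mixing, C = (7700·0.3400 + 1160·120.0) / 8860 = 141800/8860 = 16.01 µg/L.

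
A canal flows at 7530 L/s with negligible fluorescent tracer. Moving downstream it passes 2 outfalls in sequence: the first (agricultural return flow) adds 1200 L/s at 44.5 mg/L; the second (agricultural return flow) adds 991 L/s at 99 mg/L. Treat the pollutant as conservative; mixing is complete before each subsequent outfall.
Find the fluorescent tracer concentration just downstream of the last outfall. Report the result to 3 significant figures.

15.6 mg/L

Below outfall 1: Q → 8730 L/s, C = (7530·0 + 1200·44.50)/8730 = 6.117 mg/L.
Below outfall 2: Q → 9721 L/s, C = (8730·6.117 + 991.0·99.00)/9721 = 15.59 mg/L.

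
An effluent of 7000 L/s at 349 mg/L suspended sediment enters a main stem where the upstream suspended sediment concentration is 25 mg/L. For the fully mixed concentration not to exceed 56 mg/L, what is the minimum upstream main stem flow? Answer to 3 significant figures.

66200 L/s

Set C_mix = 56: (Q·25.00 + 7000·349.0) / (Q + 7000) = 56
→ Q = 7000·(349.0 − 56)/(56 − 25.00) = 66160 L/s.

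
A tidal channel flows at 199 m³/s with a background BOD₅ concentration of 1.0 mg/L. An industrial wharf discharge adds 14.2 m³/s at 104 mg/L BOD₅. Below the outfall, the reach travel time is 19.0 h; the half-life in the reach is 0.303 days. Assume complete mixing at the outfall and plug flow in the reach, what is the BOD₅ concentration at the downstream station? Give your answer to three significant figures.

Mass balance: C = (199.0·1.000 + 14.20·104.0) / 213.2 = 1676/213.2 = 7.860 mg/L.
Half-life 0.303 d → k = ln 2 / 0.303 = 2.288 d⁻¹.
Decay over the reach: 7.860·exp(−kt) = 7.860·0.1635 = 1.285 mg/L.

1.29 mg/L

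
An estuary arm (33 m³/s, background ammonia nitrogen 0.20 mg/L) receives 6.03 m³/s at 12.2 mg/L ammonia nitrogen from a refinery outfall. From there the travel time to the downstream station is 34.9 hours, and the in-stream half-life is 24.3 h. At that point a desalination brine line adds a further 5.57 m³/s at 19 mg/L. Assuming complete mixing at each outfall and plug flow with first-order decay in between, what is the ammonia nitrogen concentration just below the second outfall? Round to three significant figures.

3.04 mg/L

Conservation of mass: C = (33.00·0.2000 + 6.030·12.20) / 39.03 = 80.17/39.03 = 2.054 mg/L; combined flow 39.03 m³/s.
Half-life 24.3 h → k = ln 2 / 24.3 = 0.02852 h⁻¹ = 0.6846 d⁻¹.
Decay over the reach: 2.054·exp(−kt) = 2.054·0.3695 = 0.7590 mg/L.
At the second outfall, C = (39.03·0.7590 + 5.570·19.00) / (39.03 + 5.570) = 3.037 mg/L.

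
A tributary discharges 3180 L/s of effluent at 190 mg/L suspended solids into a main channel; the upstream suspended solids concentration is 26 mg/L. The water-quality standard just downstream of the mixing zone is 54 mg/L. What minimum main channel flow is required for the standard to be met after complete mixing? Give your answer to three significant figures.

15400 L/s

Set C_mix = 54: (Q·26.00 + 3180·190.0) / (Q + 3180) = 54
→ Q = 3180·(190.0 − 54)/(54 − 26.00) = 15450 L/s.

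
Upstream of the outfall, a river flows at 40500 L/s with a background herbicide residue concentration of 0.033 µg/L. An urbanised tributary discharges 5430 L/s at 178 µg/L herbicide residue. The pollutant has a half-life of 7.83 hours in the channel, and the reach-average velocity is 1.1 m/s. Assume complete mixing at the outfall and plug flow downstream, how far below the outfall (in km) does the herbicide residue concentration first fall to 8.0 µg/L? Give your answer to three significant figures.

43.3 km

Conservation of mass: C = (40500·0.03300 + 5430·178.0) / 45930 = 967900/45930 = 21.07 µg/L.
Half-life 7.83 h → k = ln 2 / 7.83 = 0.08852 h⁻¹ = 2.125 d⁻¹.
Set 21.07·exp(−k·t) = 8.0 → t = ln(21.07/8.0)/k = 39390 s = 10.94 h.
Distance = v·t = 1.1·39390 = 43330 m = 43.33 km.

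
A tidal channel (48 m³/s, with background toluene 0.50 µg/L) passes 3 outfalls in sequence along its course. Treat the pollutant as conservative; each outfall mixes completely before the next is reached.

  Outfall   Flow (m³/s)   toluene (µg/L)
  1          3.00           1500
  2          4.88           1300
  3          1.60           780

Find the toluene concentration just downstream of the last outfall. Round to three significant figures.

After outfall 1: Q = 48.00 + 3.000 = 51.00 m³/s; C = (48.00·0.5000 + 3.000·1500)/51.00 = 88.71 µg/L.
After outfall 2: Q = 51.00 + 4.880 = 55.88 m³/s; C = (51.00·88.71 + 4.880·1300)/55.88 = 194.5 µg/L.
After outfall 3: Q = 55.88 + 1.600 = 57.48 m³/s; C = (55.88·194.5 + 1.600·780.0)/57.48 = 210.8 µg/L.

211 µg/L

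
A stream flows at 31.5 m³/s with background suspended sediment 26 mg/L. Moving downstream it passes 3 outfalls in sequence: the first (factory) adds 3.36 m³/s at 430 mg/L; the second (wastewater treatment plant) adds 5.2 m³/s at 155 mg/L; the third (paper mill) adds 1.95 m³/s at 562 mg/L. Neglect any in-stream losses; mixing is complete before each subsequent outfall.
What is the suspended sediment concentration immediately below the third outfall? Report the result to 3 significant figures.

Below outfall 1: Q → 34.86 m³/s, C = (31.50·26.00 + 3.360·430.0)/34.86 = 64.94 mg/L.
Below outfall 2: Q → 40.06 m³/s, C = (34.86·64.94 + 5.200·155.0)/40.06 = 76.63 mg/L.
Below outfall 3: Q → 42.01 m³/s, C = (40.06·76.63 + 1.950·562.0)/42.01 = 99.16 mg/L.

99.2 mg/L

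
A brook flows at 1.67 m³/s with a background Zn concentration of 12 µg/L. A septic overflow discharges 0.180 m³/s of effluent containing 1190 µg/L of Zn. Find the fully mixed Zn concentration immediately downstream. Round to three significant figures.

127 µg/L

Conservation of mass: C = (1.670·12.00 + 0.1800·1190) / 1.850 = 234.2/1.850 = 126.6 µg/L.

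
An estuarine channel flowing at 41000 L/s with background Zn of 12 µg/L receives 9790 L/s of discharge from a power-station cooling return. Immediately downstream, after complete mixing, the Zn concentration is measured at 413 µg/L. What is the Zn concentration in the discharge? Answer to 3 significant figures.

2090 µg/L

Mass balance: 41000·12.00 + 9790·Cₑ = 50790·413.0
→ Cₑ = (50790·413.0 − 41000·12.00) / 9790 = 2092 µg/L.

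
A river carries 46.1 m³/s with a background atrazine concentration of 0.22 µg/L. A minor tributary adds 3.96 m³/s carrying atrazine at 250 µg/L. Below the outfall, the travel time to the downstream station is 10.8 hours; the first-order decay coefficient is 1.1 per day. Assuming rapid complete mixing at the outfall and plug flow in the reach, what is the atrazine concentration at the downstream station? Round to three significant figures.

12.2 µg/L

Conservation of mass: C = (46.10·0.2200 + 3.960·250.0) / 50.06 = 1000/50.06 = 19.98 µg/L.
Applying C = C₀e^(−kt): 19.98 × 0.6096 = 12.18 µg/L.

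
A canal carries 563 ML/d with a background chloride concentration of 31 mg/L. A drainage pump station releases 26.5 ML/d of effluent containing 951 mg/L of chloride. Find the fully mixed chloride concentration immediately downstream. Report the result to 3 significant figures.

72.4 mg/L

Mixed concentration C = ΣQC/ΣQ = (563.0·31.00 + 26.50·951.0) / 589.5 = 42650/589.5 = 72.36 mg/L.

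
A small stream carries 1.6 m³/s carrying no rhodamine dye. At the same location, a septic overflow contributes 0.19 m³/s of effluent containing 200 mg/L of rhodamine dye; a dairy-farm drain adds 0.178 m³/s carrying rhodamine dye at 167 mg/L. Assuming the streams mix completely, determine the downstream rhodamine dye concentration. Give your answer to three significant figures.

34.4 mg/L

Mass balance: C = (1.600·0 + 0.1900·200.0 + 0.1780·167.0) / 1.968 = 67.73/1.968 = 34.41 mg/L.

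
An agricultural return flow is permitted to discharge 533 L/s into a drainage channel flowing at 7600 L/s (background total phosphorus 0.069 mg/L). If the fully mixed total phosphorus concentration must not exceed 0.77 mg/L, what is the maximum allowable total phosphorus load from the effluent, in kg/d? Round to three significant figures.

496 kg/d

Mass balance at the limit: 7600·0.06900 + 533.0·Cₑ = 8133·0.77 → Cₑ = 10.77 mg/L.
533.0 L/s = 0.5330 m³/s. Load = 0.5330 m³/s × 10.77 g/m³ × 86 400 s/d = 495.8 kg/d.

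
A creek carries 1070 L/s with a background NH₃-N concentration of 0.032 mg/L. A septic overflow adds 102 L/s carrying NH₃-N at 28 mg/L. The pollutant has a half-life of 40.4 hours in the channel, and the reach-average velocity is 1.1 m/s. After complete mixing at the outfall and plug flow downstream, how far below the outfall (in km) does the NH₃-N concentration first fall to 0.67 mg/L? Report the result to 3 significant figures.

Mass balance: C = (1070·0.03200 + 102.0·28.00) / 1172 = 2890/1172 = 2.466 mg/L.
Half-life 40.4 h → k = ln 2 / 40.4 = 0.01716 h⁻¹ = 0.4118 d⁻¹.
Set 2.466·exp(−k·t) = 0.67 → t = ln(2.466/0.67)/k = 273400 s = 75.95 h.
Distance = v·t = 1.1·273400 = 300800 m = 300.8 km.

301 km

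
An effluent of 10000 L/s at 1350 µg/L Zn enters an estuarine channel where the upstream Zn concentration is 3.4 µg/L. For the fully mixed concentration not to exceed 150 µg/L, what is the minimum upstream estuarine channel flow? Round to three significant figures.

81900 L/s

Set C_mix = 150: (Q·3.400 + 10000·1350) / (Q + 10000) = 150
→ Q = 10000·(1350 − 150)/(150 − 3.400) = 81860 L/s.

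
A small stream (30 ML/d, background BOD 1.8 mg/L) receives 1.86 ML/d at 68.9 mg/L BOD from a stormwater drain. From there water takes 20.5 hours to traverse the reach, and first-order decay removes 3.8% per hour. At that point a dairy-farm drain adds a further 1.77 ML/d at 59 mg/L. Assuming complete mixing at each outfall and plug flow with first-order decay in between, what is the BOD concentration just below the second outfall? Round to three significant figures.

5.55 mg/L

Mixed concentration C = ΣQC/ΣQ = (30.00·1.800 + 1.860·68.90) / 31.86 = 182.2/31.86 = 5.717 mg/L; combined flow 31.86 ML/d.
3.8%/h lost → k = −ln(1 − 0.038) = 0.03874 h⁻¹.
Decay over the reach: 5.717·exp(−kt) = 5.717·0.4519 = 2.584 mg/L.
Second outfall: C = (31.86·2.584 + 1.770·59.00)/33.63 = 5.553 mg/L.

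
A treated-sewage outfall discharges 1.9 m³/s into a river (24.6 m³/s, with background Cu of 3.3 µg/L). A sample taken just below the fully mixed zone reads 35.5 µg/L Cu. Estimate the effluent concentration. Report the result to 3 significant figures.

452 µg/L

Mass balance: 24.60·3.300 + 1.900·Cₑ = 26.50·35.50
→ Cₑ = (26.50·35.50 − 24.60·3.300) / 1.900 = 452.4 µg/L.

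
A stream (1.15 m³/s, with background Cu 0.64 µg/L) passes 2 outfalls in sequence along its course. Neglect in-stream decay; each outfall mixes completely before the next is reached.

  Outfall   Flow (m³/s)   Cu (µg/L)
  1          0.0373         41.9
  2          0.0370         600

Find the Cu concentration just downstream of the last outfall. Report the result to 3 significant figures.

20.0 µg/L

Below outfall 1: Q → 1.187 m³/s, C = (1.150·0.6400 + 0.03730·41.90)/1.187 = 1.936 µg/L.
Below outfall 2: Q → 1.224 m³/s, C = (1.187·1.936 + 0.03700·600.0)/1.224 = 20.01 µg/L.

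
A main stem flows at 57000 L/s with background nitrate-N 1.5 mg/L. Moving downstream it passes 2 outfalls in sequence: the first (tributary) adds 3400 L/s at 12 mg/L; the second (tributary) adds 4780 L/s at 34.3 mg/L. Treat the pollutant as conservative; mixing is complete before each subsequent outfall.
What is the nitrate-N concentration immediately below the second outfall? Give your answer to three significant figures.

4.45 mg/L

Below outfall 1: Q → 60400 L/s, C = (57000·1.500 + 3400·12.00)/60400 = 2.091 mg/L.
Below outfall 2: Q → 65180 L/s, C = (60400·2.091 + 4780·34.30)/65180 = 4.453 mg/L.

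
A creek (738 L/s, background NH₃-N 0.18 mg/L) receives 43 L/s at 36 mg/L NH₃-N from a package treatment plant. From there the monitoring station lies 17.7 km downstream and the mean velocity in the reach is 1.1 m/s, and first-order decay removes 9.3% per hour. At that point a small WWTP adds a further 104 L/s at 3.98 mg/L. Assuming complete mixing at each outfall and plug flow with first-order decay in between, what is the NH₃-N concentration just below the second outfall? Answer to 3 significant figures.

1.70 mg/L

After mixing, C = (738.0·0.1800 + 43.00·36.00) / 781.0 = 1681/781.0 = 2.152 mg/L; combined flow 781.0 L/s.
Travel time t = 17.7·1000 / 1.1 = 16090 s = 4.470 h.
9.3%/h lost → k = −ln(1 − 0.093) = 0.09761 h⁻¹.
After decay, C = 2.152 × e^(−kt) = 2.152 × 0.6464 = 1.391 mg/L.
At the second outfall, C = (781.0·1.391 + 104.0·3.980) / (781.0 + 104.0) = 1.695 mg/L.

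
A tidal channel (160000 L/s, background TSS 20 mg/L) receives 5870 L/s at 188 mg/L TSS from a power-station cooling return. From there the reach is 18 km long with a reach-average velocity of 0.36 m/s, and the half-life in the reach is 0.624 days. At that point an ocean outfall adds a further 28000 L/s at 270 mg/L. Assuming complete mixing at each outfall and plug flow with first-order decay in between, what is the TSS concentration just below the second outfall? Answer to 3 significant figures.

50.7 mg/L

Mass balance: C = (160000·20.00 + 5870·188.0) / 165900 = 4304000/165900 = 25.95 mg/L; combined flow 165900 L/s.
Travel time t = 18·1000 / 0.36 = 50000 s = 13.89 h.
Half-life 0.624 d → k = ln 2 / 0.624 = 1.111 d⁻¹.
Decay over the reach: 25.95·exp(−kt) = 25.95·0.5258 = 13.64 mg/L.
Second outfall: C = (165900·13.64 + 28000·270.0)/193900 = 50.67 mg/L.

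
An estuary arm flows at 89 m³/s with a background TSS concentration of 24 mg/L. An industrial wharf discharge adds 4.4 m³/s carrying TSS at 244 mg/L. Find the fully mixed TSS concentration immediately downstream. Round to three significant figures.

34.4 mg/L

Mixed concentration C = ΣQC/ΣQ = (89.00·24.00 + 4.400·244.0) / 93.40 = 3210/93.40 = 34.36 mg/L.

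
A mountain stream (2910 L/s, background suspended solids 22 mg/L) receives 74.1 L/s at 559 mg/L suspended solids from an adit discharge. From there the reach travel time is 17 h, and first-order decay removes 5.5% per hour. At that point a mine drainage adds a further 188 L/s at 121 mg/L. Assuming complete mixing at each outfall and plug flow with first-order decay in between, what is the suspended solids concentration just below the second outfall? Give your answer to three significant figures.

Mass balance: C = (2910·22.00 + 74.10·559.0) / 2984 = 105400/2984 = 35.33 mg/L; combined flow 2984 L/s.
5.5%/h lost → k = −ln(1 − 0.055) = 0.05657 h⁻¹.
After decay, C = 35.33 × e^(−kt) = 35.33 × 0.3822 = 13.51 mg/L.
Second outfall: C = (2984·13.51 + 188.0·121.0)/3172 = 19.88 mg/L.

19.9 mg/L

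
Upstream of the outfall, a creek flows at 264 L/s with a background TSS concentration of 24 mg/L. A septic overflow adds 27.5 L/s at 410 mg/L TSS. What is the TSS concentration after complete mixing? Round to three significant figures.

60.4 mg/L

After mixing, C = (264.0·24.00 + 27.50·410.0) / 291.5 = 17610/291.5 = 60.42 mg/L.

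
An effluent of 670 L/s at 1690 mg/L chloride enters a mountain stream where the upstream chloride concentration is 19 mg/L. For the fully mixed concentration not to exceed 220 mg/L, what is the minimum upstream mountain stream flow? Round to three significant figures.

4900 L/s

Set C_mix = 220: (Q·19.00 + 670.0·1690) / (Q + 670.0) = 220
→ Q = 670.0·(1690 − 220)/(220 − 19.00) = 4900 L/s.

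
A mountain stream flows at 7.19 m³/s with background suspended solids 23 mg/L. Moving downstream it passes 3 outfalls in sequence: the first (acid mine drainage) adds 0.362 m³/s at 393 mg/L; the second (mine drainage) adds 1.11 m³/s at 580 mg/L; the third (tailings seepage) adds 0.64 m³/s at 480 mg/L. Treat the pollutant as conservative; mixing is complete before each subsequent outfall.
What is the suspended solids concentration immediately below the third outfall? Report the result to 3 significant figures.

135 mg/L

Below outfall 1: Q → 7.552 m³/s, C = (7.190·23.00 + 0.3620·393.0)/7.552 = 40.74 mg/L.
Below outfall 2: Q → 8.662 m³/s, C = (7.552·40.74 + 1.110·580.0)/8.662 = 109.8 mg/L.
Below outfall 3: Q → 9.302 m³/s, C = (8.662·109.8 + 0.6400·480.0)/9.302 = 135.3 mg/L.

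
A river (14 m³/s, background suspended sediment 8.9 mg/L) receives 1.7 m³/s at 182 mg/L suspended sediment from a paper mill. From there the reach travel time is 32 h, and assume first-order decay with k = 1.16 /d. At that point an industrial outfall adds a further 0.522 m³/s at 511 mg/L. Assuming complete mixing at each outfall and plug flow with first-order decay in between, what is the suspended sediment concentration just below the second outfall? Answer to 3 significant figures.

Flow-weighted average: C = (14.00·8.900 + 1.700·182.0) / 15.70 = 434.0/15.70 = 27.64 mg/L; combined flow 15.70 m³/s.
Decay over the reach: 27.64·exp(−kt) = 27.64·0.2130 = 5.887 mg/L.
Second outfall: C = (15.70·5.887 + 0.5220·511.0)/16.22 = 22.14 mg/L.

22.1 mg/L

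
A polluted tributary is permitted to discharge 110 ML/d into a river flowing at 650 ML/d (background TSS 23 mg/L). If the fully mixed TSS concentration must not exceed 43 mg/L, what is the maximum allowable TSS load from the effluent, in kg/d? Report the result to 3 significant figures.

17700 kg/d

Mass balance at the limit: 650.0·23.00 + 110.0·Cₑ = 760.0·43 → Cₑ = 161.2 mg/L.
110.0 ML/d = 1.273 m³/s. Load = 1.273 m³/s × 161.2 g/m³ × 86 400 s/d = 17730 kg/d.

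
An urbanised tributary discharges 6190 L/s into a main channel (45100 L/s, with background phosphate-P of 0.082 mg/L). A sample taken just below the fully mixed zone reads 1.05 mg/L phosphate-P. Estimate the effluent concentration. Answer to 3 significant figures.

8.10 mg/L

Mass balance: 45100·0.08200 + 6190·Cₑ = 51290·1.050
→ Cₑ = (51290·1.050 − 45100·0.08200) / 6190 = 8.103 mg/L.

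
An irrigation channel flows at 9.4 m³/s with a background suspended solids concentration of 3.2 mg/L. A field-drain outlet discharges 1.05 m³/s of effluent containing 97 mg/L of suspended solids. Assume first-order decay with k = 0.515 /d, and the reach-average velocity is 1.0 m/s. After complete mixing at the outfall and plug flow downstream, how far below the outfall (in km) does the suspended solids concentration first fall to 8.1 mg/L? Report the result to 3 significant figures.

74.5 km

After mixing, C = (9.400·3.200 + 1.050·97.00) / 10.45 = 131.9/10.45 = 12.62 mg/L.
Set 12.62·exp(−k·t) = 8.1 → t = ln(12.62/8.1)/k = 74460 s = 20.68 h.
Distance = v·t = 1.0·74460 = 74460 m = 74.46 km.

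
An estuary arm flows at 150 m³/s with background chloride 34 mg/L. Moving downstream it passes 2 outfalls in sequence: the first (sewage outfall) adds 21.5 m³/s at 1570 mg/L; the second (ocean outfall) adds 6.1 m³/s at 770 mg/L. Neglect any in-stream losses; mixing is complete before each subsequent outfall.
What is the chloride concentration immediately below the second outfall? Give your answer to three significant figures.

After outfall 1: Q = 150.0 + 21.50 = 171.5 m³/s; C = (150.0·34.00 + 21.50·1570)/171.5 = 226.6 mg/L.
After outfall 2: Q = 171.5 + 6.100 = 177.6 m³/s; C = (171.5·226.6 + 6.100·770.0)/177.6 = 245.2 mg/L.

245 mg/L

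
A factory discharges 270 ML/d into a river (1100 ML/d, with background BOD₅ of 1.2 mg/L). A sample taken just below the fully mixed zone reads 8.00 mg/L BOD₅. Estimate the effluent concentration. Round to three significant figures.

35.7 mg/L

Mass balance: 1100·1.200 + 270.0·Cₑ = 1370·8.000
→ Cₑ = (1370·8.000 − 1100·1.200) / 270.0 = 35.70 mg/L.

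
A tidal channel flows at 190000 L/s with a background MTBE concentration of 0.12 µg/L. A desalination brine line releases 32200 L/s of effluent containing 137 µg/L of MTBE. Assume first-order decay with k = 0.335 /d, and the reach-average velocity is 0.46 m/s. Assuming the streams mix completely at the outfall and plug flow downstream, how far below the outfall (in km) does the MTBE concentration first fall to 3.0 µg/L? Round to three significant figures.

Flow-weighted average: C = (190000·0.1200 + 32200·137.0) / 222200 = 4434000/222200 = 19.96 µg/L.
Set 19.96·exp(−k·t) = 3.0 → t = ln(19.96/3.0)/k = 488700 s = 135.8 h.
Distance = v·t = 0.46·488700 = 224800 m = 224.8 km.

225 km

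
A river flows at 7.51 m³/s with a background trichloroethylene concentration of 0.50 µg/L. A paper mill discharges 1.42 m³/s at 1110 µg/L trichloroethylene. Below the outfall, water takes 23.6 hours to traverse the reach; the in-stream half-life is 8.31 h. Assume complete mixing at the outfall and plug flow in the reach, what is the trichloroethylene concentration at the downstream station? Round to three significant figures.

After mixing, C = (7.510·0.5000 + 1.420·1110) / 8.930 = 1580/8.930 = 176.9 µg/L.
Half-life 8.31 h → k = ln 2 / 8.31 = 0.08341 h⁻¹ = 2.002 d⁻¹.
Applying C = C₀e^(−kt): 176.9 × 0.1397 = 24.71 µg/L.

24.7 µg/L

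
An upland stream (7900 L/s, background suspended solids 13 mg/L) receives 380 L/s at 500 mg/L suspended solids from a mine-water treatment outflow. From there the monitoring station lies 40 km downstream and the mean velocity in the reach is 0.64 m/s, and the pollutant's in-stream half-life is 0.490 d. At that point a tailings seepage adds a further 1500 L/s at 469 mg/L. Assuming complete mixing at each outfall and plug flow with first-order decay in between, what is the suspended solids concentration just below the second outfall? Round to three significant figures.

Mass balance: C = (7900·13.00 + 380.0·500.0) / 8280 = 292700/8280 = 35.35 mg/L; combined flow 8280 L/s.
Travel time t = 40·1000 / 0.64 = 62500 s = 17.36 h.
Half-life 0.490 d → k = ln 2 / 0.490 = 1.415 d⁻¹.
First-order decay: C = 35.35·exp(−k·t) = 35.35·0.3594 = 12.71 mg/L.
Second outfall: C = (8280·12.71 + 1500·469.0)/9780 = 82.69 mg/L.

82.7 mg/L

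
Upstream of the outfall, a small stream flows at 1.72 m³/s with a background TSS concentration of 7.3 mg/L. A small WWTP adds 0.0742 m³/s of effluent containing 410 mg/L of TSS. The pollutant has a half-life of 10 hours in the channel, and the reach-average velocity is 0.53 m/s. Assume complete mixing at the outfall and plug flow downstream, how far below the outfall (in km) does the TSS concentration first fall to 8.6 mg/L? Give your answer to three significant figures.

28.2 km

After mixing, C = (1.720·7.300 + 0.07420·410.0) / 1.794 = 42.98/1.794 = 23.95 mg/L.
Half-life 10 h → k = ln 2 / 10 = 0.06931 h⁻¹ = 1.664 d⁻¹.
Set 23.95·exp(−k·t) = 8.6 → t = ln(23.95/8.6)/k = 53200 s = 14.78 h.
Distance = v·t = 0.53·53200 = 28200 m = 28.20 km.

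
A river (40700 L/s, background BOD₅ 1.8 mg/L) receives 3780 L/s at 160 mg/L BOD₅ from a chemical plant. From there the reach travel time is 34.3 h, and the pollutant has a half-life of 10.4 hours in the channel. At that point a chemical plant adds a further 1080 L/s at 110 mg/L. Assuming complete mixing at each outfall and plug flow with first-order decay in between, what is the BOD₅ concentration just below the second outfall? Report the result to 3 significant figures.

4.12 mg/L

Mass balance: C = (40700·1.800 + 3780·160.0) / 44480 = 678100/44480 = 15.24 mg/L; combined flow 44480 L/s.
Half-life 10.4 h → k = ln 2 / 10.4 = 0.06665 h⁻¹ = 1.600 d⁻¹.
First-order decay: C = 15.24·exp(−k·t) = 15.24·0.1017 = 1.550 mg/L.
At the second outfall, C = (44480·1.550 + 1080·110.0) / (44480 + 1080) = 4.121 mg/L.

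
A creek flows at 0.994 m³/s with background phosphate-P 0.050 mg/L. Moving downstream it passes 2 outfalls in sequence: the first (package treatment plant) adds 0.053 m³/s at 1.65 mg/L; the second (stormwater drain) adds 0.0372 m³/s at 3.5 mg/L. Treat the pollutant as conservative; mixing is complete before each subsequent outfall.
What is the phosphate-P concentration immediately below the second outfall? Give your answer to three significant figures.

0.247 mg/L

Outfall 1: combined Q = 1.047 m³/s; C = (0.9940·0.05000 + 0.05300·1.650)/1.047 = 0.1310 mg/L.
Outfall 2: combined Q = 1.084 m³/s; C = (1.047·0.1310 + 0.03720·3.500)/1.084 = 0.2466 mg/L.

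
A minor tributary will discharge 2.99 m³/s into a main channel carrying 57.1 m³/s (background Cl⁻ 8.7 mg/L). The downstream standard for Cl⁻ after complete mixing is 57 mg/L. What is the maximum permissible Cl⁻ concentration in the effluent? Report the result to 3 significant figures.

At the limit, (Qr·Cr + Qe·Cₑ)/(Qr + Qe) = 57:
Cₑ = (60.09·57 − 57.10·8.700) / 2.990 = 979.4 mg/L.

979 mg/L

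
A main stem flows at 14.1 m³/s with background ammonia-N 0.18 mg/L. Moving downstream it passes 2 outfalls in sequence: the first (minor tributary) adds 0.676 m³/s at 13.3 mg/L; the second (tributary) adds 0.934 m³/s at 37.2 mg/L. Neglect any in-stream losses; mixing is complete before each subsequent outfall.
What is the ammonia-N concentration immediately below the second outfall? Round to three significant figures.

2.95 mg/L

Outfall 1: combined Q = 14.78 m³/s; C = (14.10·0.1800 + 0.6760·13.30)/14.78 = 0.7802 mg/L.
Outfall 2: combined Q = 15.71 m³/s; C = (14.78·0.7802 + 0.9340·37.20)/15.71 = 2.945 mg/L.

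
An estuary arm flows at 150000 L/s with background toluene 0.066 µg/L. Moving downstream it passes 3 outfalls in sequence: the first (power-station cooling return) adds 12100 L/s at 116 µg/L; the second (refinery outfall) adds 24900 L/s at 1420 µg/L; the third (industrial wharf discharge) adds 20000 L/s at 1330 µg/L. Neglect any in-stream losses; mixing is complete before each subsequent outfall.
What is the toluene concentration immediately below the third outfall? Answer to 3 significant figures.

306 µg/L

Outfall 1: combined Q = 162100 L/s; C = (150000·0.06600 + 12100·116.0)/162100 = 8.720 µg/L.
Outfall 2: combined Q = 187000 L/s; C = (162100·8.720 + 24900·1420)/187000 = 196.6 µg/L.
Outfall 3: combined Q = 207000 L/s; C = (187000·196.6 + 20000·1330)/207000 = 306.1 µg/L.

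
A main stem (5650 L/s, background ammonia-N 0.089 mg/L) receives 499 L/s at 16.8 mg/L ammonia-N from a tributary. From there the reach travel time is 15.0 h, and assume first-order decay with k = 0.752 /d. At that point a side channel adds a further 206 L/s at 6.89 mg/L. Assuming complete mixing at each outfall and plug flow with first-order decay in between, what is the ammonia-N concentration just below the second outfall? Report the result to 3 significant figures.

1.10 mg/L

Conservation of mass: C = (5650·0.08900 + 499.0·16.80) / 6149 = 8886/6149 = 1.445 mg/L; combined flow 6149 L/s.
Decay over the reach: 1.445·exp(−kt) = 1.445·0.6250 = 0.9032 mg/L.
At the second outfall, C = (6149·0.9032 + 206.0·6.890) / (6149 + 206.0) = 1.097 mg/L.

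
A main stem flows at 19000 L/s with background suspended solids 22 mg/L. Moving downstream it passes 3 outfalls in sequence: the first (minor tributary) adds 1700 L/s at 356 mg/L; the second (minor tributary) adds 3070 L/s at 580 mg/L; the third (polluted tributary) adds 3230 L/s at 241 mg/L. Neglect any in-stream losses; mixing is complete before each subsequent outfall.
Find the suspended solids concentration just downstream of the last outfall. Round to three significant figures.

133 mg/L

Outfall 1: combined Q = 20700 L/s; C = (19000·22.00 + 1700·356.0)/20700 = 49.43 mg/L.
Outfall 2: combined Q = 23770 L/s; C = (20700·49.43 + 3070·580.0)/23770 = 118.0 mg/L.
Outfall 3: combined Q = 27000 L/s; C = (23770·118.0 + 3230·241.0)/27000 = 132.7 mg/L.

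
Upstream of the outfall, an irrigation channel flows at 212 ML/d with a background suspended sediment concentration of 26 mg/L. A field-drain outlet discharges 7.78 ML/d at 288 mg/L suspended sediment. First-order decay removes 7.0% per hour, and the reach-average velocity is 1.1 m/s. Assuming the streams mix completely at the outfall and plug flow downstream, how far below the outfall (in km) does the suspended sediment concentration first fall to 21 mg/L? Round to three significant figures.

After mixing, C = (212.0·26.00 + 7.780·288.0) / 219.8 = 7753/219.8 = 35.27 mg/L.
7.0%/h lost → k = −ln(1 − 0.07) = 0.07257 h⁻¹.
Set 35.27·exp(−k·t) = 21 → t = ln(35.27/21)/k = 25730 s = 7.147 h.
Distance = v·t = 1.1·25730 = 28300 m = 28.30 km.

28.3 km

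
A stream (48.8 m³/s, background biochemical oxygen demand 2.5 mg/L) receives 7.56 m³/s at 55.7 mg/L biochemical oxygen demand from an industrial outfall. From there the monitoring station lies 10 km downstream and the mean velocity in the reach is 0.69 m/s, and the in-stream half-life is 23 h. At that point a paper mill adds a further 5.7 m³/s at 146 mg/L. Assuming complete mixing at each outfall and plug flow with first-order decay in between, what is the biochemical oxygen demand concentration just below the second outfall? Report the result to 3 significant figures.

21.2 mg/L

Mixed concentration C = ΣQC/ΣQ = (48.80·2.500 + 7.560·55.70) / 56.36 = 543.1/56.36 = 9.636 mg/L; combined flow 56.36 m³/s.
Travel time t = 10·1000 / 0.69 = 14490 s = 4.026 h.
Half-life 23 h → k = ln 2 / 23 = 0.03014 h⁻¹ = 0.7233 d⁻¹.
Decay over the reach: 9.636·exp(−kt) = 9.636·0.8857 = 8.535 mg/L.
At the second outfall, C = (56.36·8.535 + 5.700·146.0) / (56.36 + 5.700) = 21.16 mg/L.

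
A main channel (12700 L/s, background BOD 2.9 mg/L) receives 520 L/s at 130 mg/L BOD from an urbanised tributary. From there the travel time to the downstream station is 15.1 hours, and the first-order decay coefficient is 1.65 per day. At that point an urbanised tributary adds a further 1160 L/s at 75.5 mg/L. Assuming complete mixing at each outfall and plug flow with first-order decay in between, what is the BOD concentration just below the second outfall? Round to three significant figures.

8.66 mg/L

Mass balance: C = (12700·2.900 + 520.0·130.0) / 13220 = 104400/13220 = 7.899 mg/L; combined flow 13220 L/s.
Applying C = C₀e^(−kt): 7.899 × 0.3541 = 2.797 mg/L.
At the second outfall, C = (13220·2.797 + 1160·75.50) / (13220 + 1160) = 8.662 mg/L.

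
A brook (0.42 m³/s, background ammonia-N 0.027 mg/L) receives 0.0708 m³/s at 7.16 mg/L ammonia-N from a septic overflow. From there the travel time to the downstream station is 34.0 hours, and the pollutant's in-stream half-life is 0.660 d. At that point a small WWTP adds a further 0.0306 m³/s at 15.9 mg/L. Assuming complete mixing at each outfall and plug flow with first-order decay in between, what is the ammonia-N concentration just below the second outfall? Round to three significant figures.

After mixing, C = (0.4200·0.02700 + 0.07080·7.160) / 0.4908 = 0.5183/0.4908 = 1.056 mg/L; combined flow 0.4908 m³/s.
Half-life 0.660 d → k = ln 2 / 0.660 = 1.050 d⁻¹.
Applying C = C₀e^(−kt): 1.056 × 0.2259 = 0.2385 mg/L.
At the second outfall, C = (0.4908·0.2385 + 0.03060·15.90) / (0.4908 + 0.03060) = 1.158 mg/L.

1.16 mg/L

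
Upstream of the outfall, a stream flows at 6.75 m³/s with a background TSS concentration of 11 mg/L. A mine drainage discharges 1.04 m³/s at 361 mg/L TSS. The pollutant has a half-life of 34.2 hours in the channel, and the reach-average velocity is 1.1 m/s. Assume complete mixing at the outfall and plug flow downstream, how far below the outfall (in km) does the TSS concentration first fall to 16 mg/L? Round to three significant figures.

Mass balance: C = (6.750·11.00 + 1.040·361.0) / 7.790 = 449.7/7.790 = 57.73 mg/L.
Half-life 34.2 h → k = ln 2 / 34.2 = 0.02027 h⁻¹ = 0.4864 d⁻¹.
Set 57.73·exp(−k·t) = 16 → t = ln(57.73/16)/k = 227900 s = 63.31 h.
Distance = v·t = 1.1·227900 = 250700 m = 250.7 km.

251 km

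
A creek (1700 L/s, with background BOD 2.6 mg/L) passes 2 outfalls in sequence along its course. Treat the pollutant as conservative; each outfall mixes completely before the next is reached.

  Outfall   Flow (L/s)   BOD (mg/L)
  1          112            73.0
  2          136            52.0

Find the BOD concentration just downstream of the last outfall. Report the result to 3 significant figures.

After outfall 1: Q = 1700 + 112.0 = 1812 L/s; C = (1700·2.600 + 112.0·73.00)/1812 = 6.951 mg/L.
After outfall 2: Q = 1812 + 136.0 = 1948 L/s; C = (1812·6.951 + 136.0·52.00)/1948 = 10.10 mg/L.

10.1 mg/L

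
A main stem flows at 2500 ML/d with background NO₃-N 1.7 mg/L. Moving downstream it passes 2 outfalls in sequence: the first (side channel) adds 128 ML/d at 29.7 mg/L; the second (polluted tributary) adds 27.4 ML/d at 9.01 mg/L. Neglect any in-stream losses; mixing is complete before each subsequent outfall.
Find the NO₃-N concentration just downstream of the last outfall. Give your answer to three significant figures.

Outfall 1: combined Q = 2628 ML/d; C = (2500·1.700 + 128.0·29.70)/2628 = 3.064 mg/L.
Outfall 2: combined Q = 2655 ML/d; C = (2628·3.064 + 27.40·9.010)/2655 = 3.125 mg/L.

3.13 mg/L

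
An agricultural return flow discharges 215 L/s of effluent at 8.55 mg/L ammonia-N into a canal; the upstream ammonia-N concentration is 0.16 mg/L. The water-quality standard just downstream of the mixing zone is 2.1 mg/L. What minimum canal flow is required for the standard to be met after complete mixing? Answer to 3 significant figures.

Set C_mix = 2.1: (Q·0.1600 + 215.0·8.550) / (Q + 215.0) = 2.1
→ Q = 215.0·(8.550 − 2.1)/(2.1 − 0.1600) = 714.8 L/s.

715 L/s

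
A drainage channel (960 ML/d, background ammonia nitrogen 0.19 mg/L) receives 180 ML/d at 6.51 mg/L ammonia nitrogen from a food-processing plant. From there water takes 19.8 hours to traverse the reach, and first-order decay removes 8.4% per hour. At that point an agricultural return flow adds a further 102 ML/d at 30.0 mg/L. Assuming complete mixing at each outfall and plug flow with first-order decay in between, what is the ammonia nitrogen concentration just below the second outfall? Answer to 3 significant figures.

Conservation of mass: C = (960.0·0.1900 + 180.0·6.510) / 1140 = 1354/1140 = 1.188 mg/L; combined flow 1140 ML/d.
8.4%/h lost → k = −ln(1 − 0.084) = 0.08774 h⁻¹.
Decay over the reach: 1.188·exp(−kt) = 1.188·0.1760 = 0.2091 mg/L.
Second outfall: C = (1140·0.2091 + 102.0·30.00)/1242 = 2.656 mg/L.

2.66 mg/L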